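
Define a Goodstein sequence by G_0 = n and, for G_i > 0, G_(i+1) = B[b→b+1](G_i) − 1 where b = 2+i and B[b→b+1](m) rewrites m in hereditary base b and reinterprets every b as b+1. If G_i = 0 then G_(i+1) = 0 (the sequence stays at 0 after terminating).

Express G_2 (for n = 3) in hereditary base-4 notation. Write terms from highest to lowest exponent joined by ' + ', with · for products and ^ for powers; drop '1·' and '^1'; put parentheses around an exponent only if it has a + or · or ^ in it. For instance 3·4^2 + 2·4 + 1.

3

i=0: 3 = 2 + 1 (b=2); 2→3: 3 + 1 = 4; 4−1 = 3
i=1: 3 = 3 (b=3); 3→4: 4 = 4; 4−1 = 3
i=2: 3 = 3 (b=4); 4→5: 3 = 3; 3−1 = 2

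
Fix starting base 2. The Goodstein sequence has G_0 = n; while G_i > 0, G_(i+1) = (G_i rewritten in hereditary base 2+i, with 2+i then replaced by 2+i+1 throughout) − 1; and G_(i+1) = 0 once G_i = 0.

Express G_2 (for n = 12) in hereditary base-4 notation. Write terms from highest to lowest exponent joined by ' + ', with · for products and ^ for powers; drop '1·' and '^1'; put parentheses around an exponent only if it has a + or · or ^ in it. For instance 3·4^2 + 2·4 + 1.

base 2: 12 = 2^(2 + 1) + 2^2; at 3: 3^(3 + 1) + 3^3 = 108; next = 107
base 3: 107 = 3^(3 + 1) + 2·3^2 + 2·3 + 2; at 4: 4^(4 + 1) + 2·4^2 + 2·4 + 2 = 1066; next = 1065
base 4: 1065 = 4^(4 + 1) + 2·4^2 + 2·4 + 1; at 5: 5^(5 + 1) + 2·5^2 + 2·5 + 1 = 15686; next = 15685

4^(4 + 1) + 2·4^2 + 2·4 + 1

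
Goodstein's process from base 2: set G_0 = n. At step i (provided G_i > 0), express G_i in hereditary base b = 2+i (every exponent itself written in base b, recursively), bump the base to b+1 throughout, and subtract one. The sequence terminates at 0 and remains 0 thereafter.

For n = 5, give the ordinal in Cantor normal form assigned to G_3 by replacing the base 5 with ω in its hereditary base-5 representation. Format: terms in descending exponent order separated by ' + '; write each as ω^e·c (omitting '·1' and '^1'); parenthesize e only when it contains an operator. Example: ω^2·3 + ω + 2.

step 0: 5 = 2^2 + 1; sub 3 for 2: 3^3 + 1; = 28; G_1 = 28−1 = 27
step 1: 27 = 3^3; sub 4 for 3: 4^4; = 256; G_2 = 256−1 = 255
step 2: 255 = 3·4^3 + 3·4^2 + 3·4 + 3; sub 5 for 4: 3·5^3 + 3·5^2 + 3·5 + 3; = 468; G_3 = 468−1 = 467
step 3: 467 = 3·5^3 + 3·5^2 + 3·5 + 2; sub 6 for 5: 3·6^3 + 3·6^2 + 3·6 + 2; = 776; G_4 = 776−1 = 775

ω^3·3 + ω^2·3 + ω·3 + 2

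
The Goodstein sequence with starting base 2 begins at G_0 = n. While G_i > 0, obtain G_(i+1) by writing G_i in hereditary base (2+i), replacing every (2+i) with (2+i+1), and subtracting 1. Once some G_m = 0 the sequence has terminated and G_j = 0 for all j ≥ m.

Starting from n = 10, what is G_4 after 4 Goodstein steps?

[0] 10 ≡ 2^(2 + 1) + 2 (base 2). Lift 3: 84. −1: 83.
[1] 83 ≡ 3^(3 + 1) + 2 (base 3). Lift 4: 1026. −1: 1025.
[2] 1025 ≡ 4^(4 + 1) + 1 (base 4). Lift 5: 15626. −1: 15625.
[3] 15625 ≡ 5^(5 + 1) (base 5). Lift 6: 279936. −1: 279935.
[4] 279935 ≡ 5·6^6 + 5·6^5 + 5·6^4 + 5·6^3 + 5·6^2 + 5·6 + 5 (base 6). Lift 7: 4215755. −1: 4215754.

279935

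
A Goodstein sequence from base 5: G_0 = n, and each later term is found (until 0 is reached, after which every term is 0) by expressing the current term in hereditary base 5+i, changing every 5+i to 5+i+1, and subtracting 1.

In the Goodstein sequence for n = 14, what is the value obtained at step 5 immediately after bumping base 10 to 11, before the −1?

G_0 = 14. HB_5(14) = 2·5 + 4. Bump = 16. G_1 = 15.
G_1 = 15. HB_6(15) = 2·6 + 3. Bump = 17. G_2 = 16.
G_2 = 16. HB_7(16) = 2·7 + 2. Bump = 18. G_3 = 17.
G_3 = 17. HB_8(17) = 2·8 + 1. Bump = 19. G_4 = 18.
G_4 = 18. HB_9(18) = 2·9. Bump = 20. G_5 = 19.
G_5 = 19. HB_10(19) = 10 + 9. Bump = 20. G_6 = 19.

20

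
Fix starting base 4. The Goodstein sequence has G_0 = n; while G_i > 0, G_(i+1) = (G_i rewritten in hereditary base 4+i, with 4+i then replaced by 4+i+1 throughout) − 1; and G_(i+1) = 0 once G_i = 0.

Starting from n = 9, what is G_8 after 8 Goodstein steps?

9 —HB4→ 2·4 + 1 —bump→ 2·5 + 1 = 11 —(−1)→ 10
10 —HB5→ 2·5 —bump→ 2·6 = 12 —(−1)→ 11
11 —HB6→ 6 + 5 —bump→ 7 + 5 = 12 —(−1)→ 11
11 —HB7→ 7 + 4 —bump→ 8 + 4 = 12 —(−1)→ 11
11 —HB8→ 8 + 3 —bump→ 9 + 3 = 12 —(−1)→ 11
11 —HB9→ 9 + 2 —bump→ 10 + 2 = 12 —(−1)→ 11
11 —HB10→ 10 + 1 —bump→ 11 + 1 = 12 —(−1)→ 11
11 —HB11→ 11 —bump→ 12 = 12 —(−1)→ 11

11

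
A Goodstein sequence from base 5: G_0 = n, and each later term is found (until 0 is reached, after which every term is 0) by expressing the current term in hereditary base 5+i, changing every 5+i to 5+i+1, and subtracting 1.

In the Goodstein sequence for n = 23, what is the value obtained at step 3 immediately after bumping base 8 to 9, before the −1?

G_0=23  [base 5] 4·5 + 3  →[5↦6]→  4·6 + 3 = 27  −1 ⇒ G_1=26
G_1=26  [base 6] 4·6 + 2  →[6↦7]→  4·7 + 2 = 30  −1 ⇒ G_2=29
G_2=29  [base 7] 4·7 + 1  →[7↦8]→  4·8 + 1 = 33  −1 ⇒ G_3=32
G_3=32  [base 8] 4·8  →[8↦9]→  4·9 = 36  −1 ⇒ G_4=35

36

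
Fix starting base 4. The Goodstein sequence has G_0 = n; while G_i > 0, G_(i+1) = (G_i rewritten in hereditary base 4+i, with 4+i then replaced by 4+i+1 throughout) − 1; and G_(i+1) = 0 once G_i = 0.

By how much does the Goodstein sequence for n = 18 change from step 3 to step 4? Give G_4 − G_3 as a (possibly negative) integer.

5

G_0 = 18. HB_4(18) = 4^2 + 2. Bump = 27. G_1 = 26.
G_1 = 26. HB_5(26) = 5^2 + 1. Bump = 37. G_2 = 36.
G_2 = 36. HB_6(36) = 6^2. Bump = 49. G_3 = 48.
G_3 = 48. HB_7(48) = 6·7 + 6. Bump = 54. G_4 = 53.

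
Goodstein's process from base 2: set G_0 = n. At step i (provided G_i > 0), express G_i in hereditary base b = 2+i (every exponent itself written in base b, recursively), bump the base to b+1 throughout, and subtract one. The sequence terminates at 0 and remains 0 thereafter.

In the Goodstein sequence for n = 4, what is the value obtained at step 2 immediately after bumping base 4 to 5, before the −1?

61

step 0: 4 = 2^2; sub 3 for 2: 3^3; = 27; G_1 = 27−1 = 26
step 1: 26 = 2·3^2 + 2·3 + 2; sub 4 for 3: 2·4^2 + 2·4 + 2; = 42; G_2 = 42−1 = 41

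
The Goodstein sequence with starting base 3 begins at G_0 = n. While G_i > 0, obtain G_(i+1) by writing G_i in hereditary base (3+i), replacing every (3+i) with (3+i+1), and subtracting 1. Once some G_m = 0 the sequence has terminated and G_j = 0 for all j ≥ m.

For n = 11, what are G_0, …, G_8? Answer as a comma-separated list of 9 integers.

11, 17, 25, 35, 39, 43, 47, 51, 55

i=0: 11 = 3^2 + 2 (b=3); 3→4: 4^2 + 2 = 18; 18−1 = 17
i=1: 17 = 4^2 + 1 (b=4); 4→5: 5^2 + 1 = 26; 26−1 = 25
i=2: 25 = 5^2 (b=5); 5→6: 6^2 = 36; 36−1 = 35
i=3: 35 = 5·6 + 5 (b=6); 6→7: 5·7 + 5 = 40; 40−1 = 39
i=4: 39 = 5·7 + 4 (b=7); 7→8: 5·8 + 4 = 44; 44−1 = 43
i=5: 43 = 5·8 + 3 (b=8); 8→9: 5·9 + 3 = 48; 48−1 = 47
i=6: 47 = 5·9 + 2 (b=9); 9→10: 5·10 + 2 = 52; 52−1 = 51
i=7: 51 = 5·10 + 1 (b=10); 10→11: 5·11 + 1 = 56; 56−1 = 55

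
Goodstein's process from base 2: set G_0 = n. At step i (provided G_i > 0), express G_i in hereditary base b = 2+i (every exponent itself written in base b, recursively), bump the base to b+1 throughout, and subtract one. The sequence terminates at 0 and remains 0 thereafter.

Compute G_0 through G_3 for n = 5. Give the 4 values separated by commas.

5, 27, 255, 467

(0) 5|_2 = 2^2 + 1 ↦ 3^3 + 1|_3 = 28 ⇒ 27
(1) 27|_3 = 3^3 ↦ 4^4|_4 = 256 ⇒ 255
(2) 255|_4 = 3·4^3 + 3·4^2 + 3·4 + 3 ↦ 3·5^3 + 3·5^2 + 3·5 + 3|_5 = 468 ⇒ 467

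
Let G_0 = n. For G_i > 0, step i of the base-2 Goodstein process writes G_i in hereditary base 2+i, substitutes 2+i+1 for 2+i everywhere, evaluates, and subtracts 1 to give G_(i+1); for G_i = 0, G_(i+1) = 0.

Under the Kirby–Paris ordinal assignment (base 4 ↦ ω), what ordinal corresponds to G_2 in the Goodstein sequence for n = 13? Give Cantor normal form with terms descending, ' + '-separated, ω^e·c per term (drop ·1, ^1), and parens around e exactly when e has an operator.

ω^(ω + 1) + ω^3·3 + ω^2·3 + ω·3 + 3

step 0: 13 = 2^(2 + 1) + 2^2 + 1; sub 3 for 2: 3^(3 + 1) + 3^3 + 1; = 109; G_1 = 109−1 = 108
step 1: 108 = 3^(3 + 1) + 3^3; sub 4 for 3: 4^(4 + 1) + 4^4; = 1280; G_2 = 1280−1 = 1279
step 2: 1279 = 4^(4 + 1) + 3·4^3 + 3·4^2 + 3·4 + 3; sub 5 for 4: 5^(5 + 1) + 3·5^3 + 3·5^2 + 3·5 + 3; = 16093; G_3 = 16093−1 = 16092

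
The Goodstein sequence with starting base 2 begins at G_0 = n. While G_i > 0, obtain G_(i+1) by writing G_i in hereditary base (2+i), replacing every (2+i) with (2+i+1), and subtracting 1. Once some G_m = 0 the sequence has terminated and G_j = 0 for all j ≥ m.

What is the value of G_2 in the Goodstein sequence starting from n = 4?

41

(0) 4|_2 = 2^2 ↦ 3^3|_3 = 27 ⇒ 26
(1) 26|_3 = 2·3^2 + 2·3 + 2 ↦ 2·4^2 + 2·4 + 2|_4 = 42 ⇒ 41
(2) 41|_4 = 2·4^2 + 2·4 + 1 ↦ 2·5^2 + 2·5 + 1|_5 = 61 ⇒ 60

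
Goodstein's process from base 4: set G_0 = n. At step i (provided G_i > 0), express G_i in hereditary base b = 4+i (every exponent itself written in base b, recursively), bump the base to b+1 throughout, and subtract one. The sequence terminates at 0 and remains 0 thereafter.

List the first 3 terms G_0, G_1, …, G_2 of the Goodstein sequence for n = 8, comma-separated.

8, 9, 9

(0) 8|_4 = 2·4 ↦ 2·5|_5 = 10 ⇒ 9
(1) 9|_5 = 5 + 4 ↦ 6 + 4|_6 = 10 ⇒ 9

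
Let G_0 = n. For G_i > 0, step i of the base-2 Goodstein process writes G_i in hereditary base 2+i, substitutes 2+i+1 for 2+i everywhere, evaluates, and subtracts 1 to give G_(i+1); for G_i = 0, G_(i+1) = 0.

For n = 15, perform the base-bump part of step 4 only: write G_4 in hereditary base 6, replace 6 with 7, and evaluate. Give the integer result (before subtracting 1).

[0] 15 ≡ 2^(2 + 1) + 2^2 + 2 + 1 (base 2). Lift 3: 112. −1: 111.
[1] 111 ≡ 3^(3 + 1) + 3^3 + 3 (base 3). Lift 4: 1284. −1: 1283.
[2] 1283 ≡ 4^(4 + 1) + 4^4 + 3 (base 4). Lift 5: 18753. −1: 18752.
[3] 18752 ≡ 5^(5 + 1) + 5^5 + 2 (base 5). Lift 6: 326594. −1: 326593.
[4] 326593 ≡ 6^(6 + 1) + 6^6 + 1 (base 6). Lift 7: 6588345. −1: 6588344.

6588345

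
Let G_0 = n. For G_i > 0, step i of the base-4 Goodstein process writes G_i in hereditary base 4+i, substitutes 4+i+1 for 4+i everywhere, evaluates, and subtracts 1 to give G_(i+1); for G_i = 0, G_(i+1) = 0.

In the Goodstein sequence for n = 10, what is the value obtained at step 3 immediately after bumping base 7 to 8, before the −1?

G_0 = 10. HB_4(10) = 2·4 + 2. Bump = 12. G_1 = 11.
G_1 = 11. HB_5(11) = 2·5 + 1. Bump = 13. G_2 = 12.
G_2 = 12. HB_6(12) = 2·6. Bump = 14. G_3 = 13.

14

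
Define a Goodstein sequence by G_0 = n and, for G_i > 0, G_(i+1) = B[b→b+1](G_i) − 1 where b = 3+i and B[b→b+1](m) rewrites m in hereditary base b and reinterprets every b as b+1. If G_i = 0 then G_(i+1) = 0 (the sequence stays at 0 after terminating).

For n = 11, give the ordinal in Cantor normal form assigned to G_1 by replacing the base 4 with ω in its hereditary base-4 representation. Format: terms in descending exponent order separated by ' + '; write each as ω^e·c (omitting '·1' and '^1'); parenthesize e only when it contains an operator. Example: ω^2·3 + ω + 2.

(0) 11|_3 = 3^2 + 2 ↦ 4^2 + 2|_4 = 18 ⇒ 17
(1) 17|_4 = 4^2 + 1 ↦ 5^2 + 1|_5 = 26 ⇒ 25

ω^2 + 1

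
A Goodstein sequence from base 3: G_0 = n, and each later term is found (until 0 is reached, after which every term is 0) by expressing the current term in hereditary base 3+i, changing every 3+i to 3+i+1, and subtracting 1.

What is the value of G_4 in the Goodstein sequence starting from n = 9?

21

[0] 9 ≡ 3^2 (base 3). Lift 4: 16. −1: 15.
[1] 15 ≡ 3·4 + 3 (base 4). Lift 5: 18. −1: 17.
[2] 17 ≡ 3·5 + 2 (base 5). Lift 6: 20. −1: 19.
[3] 19 ≡ 3·6 + 1 (base 6). Lift 7: 22. −1: 21.
[4] 21 ≡ 3·7 (base 7). Lift 8: 24. −1: 23.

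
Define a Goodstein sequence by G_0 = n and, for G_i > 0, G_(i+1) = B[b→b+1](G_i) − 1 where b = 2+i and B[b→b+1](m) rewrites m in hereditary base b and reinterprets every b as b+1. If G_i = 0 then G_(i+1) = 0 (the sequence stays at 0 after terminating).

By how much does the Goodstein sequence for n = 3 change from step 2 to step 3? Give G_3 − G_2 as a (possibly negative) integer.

-1

3 —HB2→ 2 + 1 —bump→ 3 + 1 = 4 —(−1)→ 3
3 —HB3→ 3 —bump→ 4 = 4 —(−1)→ 3
3 —HB4→ 3 —bump→ 3 = 3 —(−1)→ 2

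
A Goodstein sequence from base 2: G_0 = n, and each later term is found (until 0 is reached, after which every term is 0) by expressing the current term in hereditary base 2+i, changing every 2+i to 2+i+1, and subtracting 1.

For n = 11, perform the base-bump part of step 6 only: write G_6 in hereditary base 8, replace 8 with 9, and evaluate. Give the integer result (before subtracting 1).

G_0 = 11. HB_2(11) = 2^(2 + 1) + 2 + 1. Bump = 85. G_1 = 84.
G_1 = 84. HB_3(84) = 3^(3 + 1) + 3. Bump = 1028. G_2 = 1027.
G_2 = 1027. HB_4(1027) = 4^(4 + 1) + 3. Bump = 15628. G_3 = 15627.
G_3 = 15627. HB_5(15627) = 5^(5 + 1) + 2. Bump = 279938. G_4 = 279937.
G_4 = 279937. HB_6(279937) = 6^(6 + 1) + 1. Bump = 5764802. G_5 = 5764801.
G_5 = 5764801. HB_7(5764801) = 7^(7 + 1). Bump = 134217728. G_6 = 134217727.

2749609303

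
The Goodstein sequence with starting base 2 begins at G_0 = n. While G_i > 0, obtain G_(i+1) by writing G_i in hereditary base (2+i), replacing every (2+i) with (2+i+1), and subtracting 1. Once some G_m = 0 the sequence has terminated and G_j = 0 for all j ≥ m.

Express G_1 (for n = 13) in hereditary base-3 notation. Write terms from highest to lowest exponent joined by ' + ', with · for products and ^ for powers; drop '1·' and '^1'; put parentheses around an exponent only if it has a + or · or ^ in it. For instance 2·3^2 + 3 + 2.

3^(3 + 1) + 3^3

13 —HB2→ 2^(2 + 1) + 2^2 + 1 —bump→ 3^(3 + 1) + 3^3 + 1 = 109 —(−1)→ 108
108 —HB3→ 3^(3 + 1) + 3^3 —bump→ 4^(4 + 1) + 4^4 = 1280 —(−1)→ 1279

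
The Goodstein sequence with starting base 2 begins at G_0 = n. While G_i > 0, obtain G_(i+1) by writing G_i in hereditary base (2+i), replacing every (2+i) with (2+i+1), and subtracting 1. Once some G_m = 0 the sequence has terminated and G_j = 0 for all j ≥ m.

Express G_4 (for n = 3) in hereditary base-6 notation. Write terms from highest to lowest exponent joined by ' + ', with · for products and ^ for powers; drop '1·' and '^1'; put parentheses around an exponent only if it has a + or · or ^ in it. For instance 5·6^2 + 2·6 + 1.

i=0: 3 = 2 + 1 (b=2); 2→3: 3 + 1 = 4; 4−1 = 3
i=1: 3 = 3 (b=3); 3→4: 4 = 4; 4−1 = 3
i=2: 3 = 3 (b=4); 4→5: 3 = 3; 3−1 = 2
i=3: 2 = 2 (b=5); 5→6: 2 = 2; 2−1 = 1
i=4: 1 = 1 (b=6); 6→7: 1 = 1; 1−1 = 0

1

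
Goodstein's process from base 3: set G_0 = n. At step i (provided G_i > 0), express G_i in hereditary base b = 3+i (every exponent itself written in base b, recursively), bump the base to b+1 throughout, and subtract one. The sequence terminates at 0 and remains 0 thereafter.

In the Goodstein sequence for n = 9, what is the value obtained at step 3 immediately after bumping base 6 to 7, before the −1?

(0) 9|_3 = 3^2 ↦ 4^2|_4 = 16 ⇒ 15
(1) 15|_4 = 3·4 + 3 ↦ 3·5 + 3|_5 = 18 ⇒ 17
(2) 17|_5 = 3·5 + 2 ↦ 3·6 + 2|_6 = 20 ⇒ 19
(3) 19|_6 = 3·6 + 1 ↦ 3·7 + 1|_7 = 22 ⇒ 21

22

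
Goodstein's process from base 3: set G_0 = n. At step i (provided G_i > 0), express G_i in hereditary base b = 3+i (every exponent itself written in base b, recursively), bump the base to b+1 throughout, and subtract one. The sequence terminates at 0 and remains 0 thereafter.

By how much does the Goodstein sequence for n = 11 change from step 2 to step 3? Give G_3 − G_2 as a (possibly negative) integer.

G_0 = 11. HB_3(11) = 3^2 + 2. Bump = 18. G_1 = 17.
G_1 = 17. HB_4(17) = 4^2 + 1. Bump = 26. G_2 = 25.
G_2 = 25. HB_5(25) = 5^2. Bump = 36. G_3 = 35.

10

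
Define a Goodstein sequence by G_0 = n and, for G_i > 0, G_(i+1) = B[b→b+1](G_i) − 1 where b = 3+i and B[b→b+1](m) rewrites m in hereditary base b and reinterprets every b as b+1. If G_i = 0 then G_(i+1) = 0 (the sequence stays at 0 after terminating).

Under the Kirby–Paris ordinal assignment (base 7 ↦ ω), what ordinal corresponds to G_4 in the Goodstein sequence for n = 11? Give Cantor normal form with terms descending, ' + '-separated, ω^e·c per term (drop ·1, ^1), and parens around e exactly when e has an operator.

ω·5 + 4

[0] 11 ≡ 3^2 + 2 (base 3). Lift 4: 18. −1: 17.
[1] 17 ≡ 4^2 + 1 (base 4). Lift 5: 26. −1: 25.
[2] 25 ≡ 5^2 (base 5). Lift 6: 36. −1: 35.
[3] 35 ≡ 5·6 + 5 (base 6). Lift 7: 40. −1: 39.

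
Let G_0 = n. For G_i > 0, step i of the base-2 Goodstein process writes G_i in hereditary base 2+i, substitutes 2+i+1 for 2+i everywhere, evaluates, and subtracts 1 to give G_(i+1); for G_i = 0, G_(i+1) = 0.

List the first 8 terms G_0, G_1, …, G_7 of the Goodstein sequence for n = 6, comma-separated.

6 —HB2→ 2^2 + 2 —bump→ 3^3 + 3 = 30 —(−1)→ 29
29 —HB3→ 3^3 + 2 —bump→ 4^4 + 2 = 258 —(−1)→ 257
257 —HB4→ 4^4 + 1 —bump→ 5^5 + 1 = 3126 —(−1)→ 3125
3125 —HB5→ 5^5 —bump→ 6^6 = 46656 —(−1)→ 46655
46655 —HB6→ 5·6^5 + 5·6^4 + 5·6^3 + 5·6^2 + 5·6 + 5 —bump→ 5·7^5 + 5·7^4 + 5·7^3 + 5·7^2 + 5·7 + 5 = 98040 —(−1)→ 98039
98039 —HB7→ 5·7^5 + 5·7^4 + 5·7^3 + 5·7^2 + 5·7 + 4 —bump→ 5·8^5 + 5·8^4 + 5·8^3 + 5·8^2 + 5·8 + 4 = 187244 —(−1)→ 187243
187243 —HB8→ 5·8^5 + 5·8^4 + 5·8^3 + 5·8^2 + 5·8 + 3 —bump→ 5·9^5 + 5·9^4 + 5·9^3 + 5·9^2 + 5·9 + 3 = 332148 —(−1)→ 332147

6, 29, 257, 3125, 46655, 98039, 187243, 332147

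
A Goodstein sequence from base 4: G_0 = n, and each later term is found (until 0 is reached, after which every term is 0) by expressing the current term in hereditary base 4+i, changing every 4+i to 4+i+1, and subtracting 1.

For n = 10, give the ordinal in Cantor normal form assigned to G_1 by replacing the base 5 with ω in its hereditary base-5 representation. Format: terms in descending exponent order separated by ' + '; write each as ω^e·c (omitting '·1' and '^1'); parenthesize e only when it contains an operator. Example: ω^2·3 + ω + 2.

10 —HB4→ 2·4 + 2 —bump→ 2·5 + 2 = 12 —(−1)→ 11
11 —HB5→ 2·5 + 1 —bump→ 2·6 + 1 = 13 —(−1)→ 12

ω·2 + 1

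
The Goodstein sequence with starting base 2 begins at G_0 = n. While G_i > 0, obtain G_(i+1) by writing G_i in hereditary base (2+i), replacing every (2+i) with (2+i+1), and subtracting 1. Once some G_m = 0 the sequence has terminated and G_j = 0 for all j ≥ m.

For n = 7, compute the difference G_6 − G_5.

15953672

[0] 7 ≡ 2^2 + 2 + 1 (base 2). Lift 3: 31. −1: 30.
[1] 30 ≡ 3^3 + 3 (base 3). Lift 4: 260. −1: 259.
[2] 259 ≡ 4^4 + 3 (base 4). Lift 5: 3128. −1: 3127.
[3] 3127 ≡ 5^5 + 2 (base 5). Lift 6: 46658. −1: 46657.
[4] 46657 ≡ 6^6 + 1 (base 6). Lift 7: 823544. −1: 823543.
[5] 823543 ≡ 7^7 (base 7). Lift 8: 16777216. −1: 16777215.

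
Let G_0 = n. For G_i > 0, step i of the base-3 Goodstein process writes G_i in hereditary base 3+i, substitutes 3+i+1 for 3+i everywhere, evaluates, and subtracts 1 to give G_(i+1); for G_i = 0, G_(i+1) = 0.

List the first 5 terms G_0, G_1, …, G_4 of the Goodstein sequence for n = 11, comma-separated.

11, 17, 25, 35, 39

i=0: 11 = 3^2 + 2 (b=3); 3→4: 4^2 + 2 = 18; 18−1 = 17
i=1: 17 = 4^2 + 1 (b=4); 4→5: 5^2 + 1 = 26; 26−1 = 25
i=2: 25 = 5^2 (b=5); 5→6: 6^2 = 36; 36−1 = 35
i=3: 35 = 5·6 + 5 (b=6); 6→7: 5·7 + 5 = 40; 40−1 = 39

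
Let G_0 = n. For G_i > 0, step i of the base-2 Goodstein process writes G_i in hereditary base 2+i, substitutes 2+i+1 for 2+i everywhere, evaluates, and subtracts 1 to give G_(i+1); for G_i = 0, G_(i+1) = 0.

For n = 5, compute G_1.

27

base 2: 5 = 2^2 + 1; at 3: 3^3 + 1 = 28; next = 27
base 3: 27 = 3^3; at 4: 4^4 = 256; next = 255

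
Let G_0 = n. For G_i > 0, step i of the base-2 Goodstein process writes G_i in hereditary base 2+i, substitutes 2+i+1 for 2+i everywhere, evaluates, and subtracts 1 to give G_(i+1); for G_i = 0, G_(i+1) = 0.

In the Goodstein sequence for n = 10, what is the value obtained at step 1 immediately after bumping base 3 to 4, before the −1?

1026

G_0 = 10. HB_2(10) = 2^(2 + 1) + 2. Bump = 84. G_1 = 83.
G_1 = 83. HB_3(83) = 3^(3 + 1) + 2. Bump = 1026. G_2 = 1025.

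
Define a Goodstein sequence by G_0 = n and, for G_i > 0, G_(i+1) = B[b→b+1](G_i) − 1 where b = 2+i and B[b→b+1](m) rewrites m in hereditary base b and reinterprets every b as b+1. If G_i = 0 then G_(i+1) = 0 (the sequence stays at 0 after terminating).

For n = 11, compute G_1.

G_0 = 11. HB_2(11) = 2^(2 + 1) + 2 + 1. Bump = 85. G_1 = 84.
G_1 = 84. HB_3(84) = 3^(3 + 1) + 3. Bump = 1028. G_2 = 1027.

84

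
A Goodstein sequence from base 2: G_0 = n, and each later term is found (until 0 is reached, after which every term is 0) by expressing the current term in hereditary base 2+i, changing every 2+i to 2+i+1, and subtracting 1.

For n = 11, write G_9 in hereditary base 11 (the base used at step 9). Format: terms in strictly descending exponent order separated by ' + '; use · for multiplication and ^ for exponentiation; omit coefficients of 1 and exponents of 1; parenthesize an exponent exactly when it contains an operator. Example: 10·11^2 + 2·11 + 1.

11 —HB2→ 2^(2 + 1) + 2 + 1 —bump→ 3^(3 + 1) + 3 + 1 = 85 —(−1)→ 84
84 —HB3→ 3^(3 + 1) + 3 —bump→ 4^(4 + 1) + 4 = 1028 —(−1)→ 1027
1027 —HB4→ 4^(4 + 1) + 3 —bump→ 5^(5 + 1) + 3 = 15628 —(−1)→ 15627
15627 —HB5→ 5^(5 + 1) + 2 —bump→ 6^(6 + 1) + 2 = 279938 —(−1)→ 279937
279937 —HB6→ 6^(6 + 1) + 1 —bump→ 7^(7 + 1) + 1 = 5764802 —(−1)→ 5764801
5764801 —HB7→ 7^(7 + 1) —bump→ 8^(8 + 1) = 134217728 —(−1)→ 134217727
134217727 —HB8→ 7·8^8 + 7·8^7 + 7·8^6 + 7·8^5 + 7·8^4 + 7·8^3 + 7·8^2 + 7·8 + 7 —bump→ 7·9^9 + 7·9^7 + 7·9^6 + 7·9^5 + 7·9^4 + 7·9^3 + 7·9^2 + 7·9 + 7 = 2749609303 —(−1)→ 2749609302
2749609302 —HB9→ 7·9^9 + 7·9^7 + 7·9^6 + 7·9^5 + 7·9^4 + 7·9^3 + 7·9^2 + 7·9 + 6 —bump→ 7·10^10 + 7·10^7 + 7·10^6 + 7·10^5 + 7·10^4 + 7·10^3 + 7·10^2 + 7·10 + 6 = 70077777776 —(−1)→ 70077777775
70077777775 —HB10→ 7·10^10 + 7·10^7 + 7·10^6 + 7·10^5 + 7·10^4 + 7·10^3 + 7·10^2 + 7·10 + 5 —bump→ 7·11^11 + 7·11^7 + 7·11^6 + 7·11^5 + 7·11^4 + 7·11^3 + 7·11^2 + 7·11 + 5 = 1997331745491 —(−1)→ 1997331745490

7·11^11 + 7·11^7 + 7·11^6 + 7·11^5 + 7·11^4 + 7·11^3 + 7·11^2 + 7·11 + 4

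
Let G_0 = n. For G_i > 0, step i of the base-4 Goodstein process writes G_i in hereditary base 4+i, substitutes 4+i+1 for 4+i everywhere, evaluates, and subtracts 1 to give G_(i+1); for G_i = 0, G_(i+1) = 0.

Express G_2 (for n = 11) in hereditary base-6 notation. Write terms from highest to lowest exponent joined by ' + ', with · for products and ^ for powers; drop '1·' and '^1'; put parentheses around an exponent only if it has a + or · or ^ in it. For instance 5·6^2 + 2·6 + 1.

i=0: 11 = 2·4 + 3 (b=4); 4→5: 2·5 + 3 = 13; 13−1 = 12
i=1: 12 = 2·5 + 2 (b=5); 5→6: 2·6 + 2 = 14; 14−1 = 13
i=2: 13 = 2·6 + 1 (b=6); 6→7: 2·7 + 1 = 15; 15−1 = 14

2·6 + 1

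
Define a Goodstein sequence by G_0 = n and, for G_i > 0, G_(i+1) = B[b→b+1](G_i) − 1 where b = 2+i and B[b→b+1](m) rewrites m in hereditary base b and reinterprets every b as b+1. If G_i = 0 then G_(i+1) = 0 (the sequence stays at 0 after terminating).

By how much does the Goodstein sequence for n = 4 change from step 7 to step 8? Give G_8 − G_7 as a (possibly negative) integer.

38

G_0=4  [base 2] 2^2  →[2↦3]→  3^3 = 27  −1 ⇒ G_1=26
G_1=26  [base 3] 2·3^2 + 2·3 + 2  →[3↦4]→  2·4^2 + 2·4 + 2 = 42  −1 ⇒ G_2=41
G_2=41  [base 4] 2·4^2 + 2·4 + 1  →[4↦5]→  2·5^2 + 2·5 + 1 = 61  −1 ⇒ G_3=60
G_3=60  [base 5] 2·5^2 + 2·5  →[5↦6]→  2·6^2 + 2·6 = 84  −1 ⇒ G_4=83
G_4=83  [base 6] 2·6^2 + 6 + 5  →[6↦7]→  2·7^2 + 7 + 5 = 110  −1 ⇒ G_5=109
G_5=109  [base 7] 2·7^2 + 7 + 4  →[7↦8]→  2·8^2 + 8 + 4 = 140  −1 ⇒ G_6=139
G_6=139  [base 8] 2·8^2 + 8 + 3  →[8↦9]→  2·9^2 + 9 + 3 = 174  −1 ⇒ G_7=173
G_7=173  [base 9] 2·9^2 + 9 + 2  →[9↦10]→  2·10^2 + 10 + 2 = 212  −1 ⇒ G_8=211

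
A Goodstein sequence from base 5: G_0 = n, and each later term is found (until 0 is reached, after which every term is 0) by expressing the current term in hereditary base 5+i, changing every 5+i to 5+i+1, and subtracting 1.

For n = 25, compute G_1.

35

G_0=25  [base 5] 5^2  →[5↦6]→  6^2 = 36  −1 ⇒ G_1=35
G_1=35  [base 6] 5·6 + 5  →[6↦7]→  5·7 + 5 = 40  −1 ⇒ G_2=39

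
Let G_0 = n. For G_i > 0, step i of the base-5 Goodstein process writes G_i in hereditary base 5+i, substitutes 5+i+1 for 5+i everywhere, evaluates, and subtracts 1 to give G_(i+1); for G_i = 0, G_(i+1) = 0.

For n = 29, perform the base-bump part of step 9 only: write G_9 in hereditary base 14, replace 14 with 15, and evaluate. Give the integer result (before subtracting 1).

base 5: 29 = 5^2 + 4; at 6: 6^2 + 4 = 40; next = 39
base 6: 39 = 6^2 + 3; at 7: 7^2 + 3 = 52; next = 51
base 7: 51 = 7^2 + 2; at 8: 8^2 + 2 = 66; next = 65
base 8: 65 = 8^2 + 1; at 9: 9^2 + 1 = 82; next = 81
base 9: 81 = 9^2; at 10: 10^2 = 100; next = 99
base 10: 99 = 9·10 + 9; at 11: 9·11 + 9 = 108; next = 107
base 11: 107 = 9·11 + 8; at 12: 9·12 + 8 = 116; next = 115
base 12: 115 = 9·12 + 7; at 13: 9·13 + 7 = 124; next = 123
base 13: 123 = 9·13 + 6; at 14: 9·14 + 6 = 132; next = 131

140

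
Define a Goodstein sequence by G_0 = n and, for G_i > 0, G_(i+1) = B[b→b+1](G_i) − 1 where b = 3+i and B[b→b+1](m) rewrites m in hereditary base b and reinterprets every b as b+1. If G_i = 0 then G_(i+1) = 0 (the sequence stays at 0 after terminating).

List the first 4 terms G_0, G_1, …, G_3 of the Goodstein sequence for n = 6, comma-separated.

6, 7, 7, 7

(0) 6|_3 = 2·3 ↦ 2·4|_4 = 8 ⇒ 7
(1) 7|_4 = 4 + 3 ↦ 5 + 3|_5 = 8 ⇒ 7
(2) 7|_5 = 5 + 2 ↦ 6 + 2|_6 = 8 ⇒ 7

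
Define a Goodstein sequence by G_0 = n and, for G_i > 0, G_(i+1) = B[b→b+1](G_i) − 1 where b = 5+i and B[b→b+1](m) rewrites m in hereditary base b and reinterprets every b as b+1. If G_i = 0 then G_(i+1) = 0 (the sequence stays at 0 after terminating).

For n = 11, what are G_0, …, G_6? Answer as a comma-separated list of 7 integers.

11, 12, 13, 13, 13, 13, 13

11 —HB5→ 2·5 + 1 —bump→ 2·6 + 1 = 13 —(−1)→ 12
12 —HB6→ 2·6 —bump→ 2·7 = 14 —(−1)→ 13
13 —HB7→ 7 + 6 —bump→ 8 + 6 = 14 —(−1)→ 13
13 —HB8→ 8 + 5 —bump→ 9 + 5 = 14 —(−1)→ 13
13 —HB9→ 9 + 4 —bump→ 10 + 4 = 14 —(−1)→ 13
13 —HB10→ 10 + 3 —bump→ 11 + 3 = 14 —(−1)→ 13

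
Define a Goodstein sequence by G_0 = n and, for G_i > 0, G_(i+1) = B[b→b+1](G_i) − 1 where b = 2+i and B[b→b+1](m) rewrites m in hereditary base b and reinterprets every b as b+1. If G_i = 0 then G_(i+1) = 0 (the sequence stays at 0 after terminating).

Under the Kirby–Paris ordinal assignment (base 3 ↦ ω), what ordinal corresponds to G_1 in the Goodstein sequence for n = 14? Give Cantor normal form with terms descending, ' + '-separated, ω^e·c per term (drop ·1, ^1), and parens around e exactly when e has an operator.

step 0: 14 = 2^(2 + 1) + 2^2 + 2; sub 3 for 2: 3^(3 + 1) + 3^3 + 3; = 111; G_1 = 111−1 = 110
step 1: 110 = 3^(3 + 1) + 3^3 + 2; sub 4 for 3: 4^(4 + 1) + 4^4 + 2; = 1282; G_2 = 1282−1 = 1281

ω^(ω + 1) + ω^ω + 2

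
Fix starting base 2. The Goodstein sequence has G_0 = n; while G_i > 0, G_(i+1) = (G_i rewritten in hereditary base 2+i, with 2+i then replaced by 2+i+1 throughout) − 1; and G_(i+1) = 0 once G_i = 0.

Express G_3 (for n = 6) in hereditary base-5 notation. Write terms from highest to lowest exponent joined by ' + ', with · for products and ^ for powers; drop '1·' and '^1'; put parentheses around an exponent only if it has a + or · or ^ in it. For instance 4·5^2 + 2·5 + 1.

5^5

step 0: 6 = 2^2 + 2; sub 3 for 2: 3^3 + 3; = 30; G_1 = 30−1 = 29
step 1: 29 = 3^3 + 2; sub 4 for 3: 4^4 + 2; = 258; G_2 = 258−1 = 257
step 2: 257 = 4^4 + 1; sub 5 for 4: 5^5 + 1; = 3126; G_3 = 3126−1 = 3125
step 3: 3125 = 5^5; sub 6 for 5: 6^6; = 46656; G_4 = 46656−1 = 46655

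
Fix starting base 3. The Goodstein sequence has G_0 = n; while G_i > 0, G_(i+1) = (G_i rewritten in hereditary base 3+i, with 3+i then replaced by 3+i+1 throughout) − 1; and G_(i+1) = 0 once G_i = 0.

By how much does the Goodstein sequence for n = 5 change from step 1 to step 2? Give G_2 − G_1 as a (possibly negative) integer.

[0] 5 ≡ 3 + 2 (base 3). Lift 4: 6. −1: 5.
[1] 5 ≡ 4 + 1 (base 4). Lift 5: 6. −1: 5.

0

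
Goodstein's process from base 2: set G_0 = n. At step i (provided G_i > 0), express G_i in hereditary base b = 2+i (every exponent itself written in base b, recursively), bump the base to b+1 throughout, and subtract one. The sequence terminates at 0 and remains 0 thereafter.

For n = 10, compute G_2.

1025

step 0: 10 = 2^(2 + 1) + 2; sub 3 for 2: 3^(3 + 1) + 3; = 84; G_1 = 84−1 = 83
step 1: 83 = 3^(3 + 1) + 2; sub 4 for 3: 4^(4 + 1) + 2; = 1026; G_2 = 1026−1 = 1025
step 2: 1025 = 4^(4 + 1) + 1; sub 5 for 4: 5^(5 + 1) + 1; = 15626; G_3 = 15626−1 = 15625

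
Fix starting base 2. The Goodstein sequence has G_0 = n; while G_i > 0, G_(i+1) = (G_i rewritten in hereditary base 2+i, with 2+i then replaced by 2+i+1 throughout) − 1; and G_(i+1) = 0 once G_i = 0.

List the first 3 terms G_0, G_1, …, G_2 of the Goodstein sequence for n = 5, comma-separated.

i=0: 5 = 2^2 + 1 (b=2); 2→3: 3^3 + 1 = 28; 28−1 = 27
i=1: 27 = 3^3 (b=3); 3→4: 4^4 = 256; 256−1 = 255

5, 27, 255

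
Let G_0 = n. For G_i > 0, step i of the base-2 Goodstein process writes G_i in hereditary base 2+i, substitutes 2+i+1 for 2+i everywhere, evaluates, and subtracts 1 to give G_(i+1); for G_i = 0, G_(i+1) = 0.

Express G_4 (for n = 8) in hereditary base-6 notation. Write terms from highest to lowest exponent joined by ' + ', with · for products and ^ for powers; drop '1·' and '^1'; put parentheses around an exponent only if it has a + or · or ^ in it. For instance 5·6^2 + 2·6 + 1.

step 0: 8 = 2^(2 + 1); sub 3 for 2: 3^(3 + 1); = 81; G_1 = 81−1 = 80
step 1: 80 = 2·3^3 + 2·3^2 + 2·3 + 2; sub 4 for 3: 2·4^4 + 2·4^2 + 2·4 + 2; = 554; G_2 = 554−1 = 553
step 2: 553 = 2·4^4 + 2·4^2 + 2·4 + 1; sub 5 for 4: 2·5^5 + 2·5^2 + 2·5 + 1; = 6311; G_3 = 6311−1 = 6310
step 3: 6310 = 2·5^5 + 2·5^2 + 2·5; sub 6 for 5: 2·6^6 + 2·6^2 + 2·6; = 93396; G_4 = 93396−1 = 93395
step 4: 93395 = 2·6^6 + 2·6^2 + 6 + 5; sub 7 for 6: 2·7^7 + 2·7^2 + 7 + 5; = 1647196; G_5 = 1647196−1 = 1647195

2·6^6 + 2·6^2 + 6 + 5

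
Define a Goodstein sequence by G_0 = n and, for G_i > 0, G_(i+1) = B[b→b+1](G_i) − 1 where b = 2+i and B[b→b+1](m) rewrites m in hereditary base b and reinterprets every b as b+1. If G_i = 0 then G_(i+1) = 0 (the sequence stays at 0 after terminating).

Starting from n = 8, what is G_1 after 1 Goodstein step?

80

(0) 8|_2 = 2^(2 + 1) ↦ 3^(3 + 1)|_3 = 81 ⇒ 80
(1) 80|_3 = 2·3^3 + 2·3^2 + 2·3 + 2 ↦ 2·4^4 + 2·4^2 + 2·4 + 2|_4 = 554 ⇒ 553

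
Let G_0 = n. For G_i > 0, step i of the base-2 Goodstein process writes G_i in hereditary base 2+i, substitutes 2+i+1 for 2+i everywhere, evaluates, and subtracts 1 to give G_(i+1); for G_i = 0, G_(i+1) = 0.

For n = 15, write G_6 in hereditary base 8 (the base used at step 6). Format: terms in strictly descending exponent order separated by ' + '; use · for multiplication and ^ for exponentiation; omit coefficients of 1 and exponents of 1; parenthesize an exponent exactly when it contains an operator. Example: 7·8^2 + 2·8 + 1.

i=0: 15 = 2^(2 + 1) + 2^2 + 2 + 1 (b=2); 2→3: 3^(3 + 1) + 3^3 + 3 + 1 = 112; 112−1 = 111
i=1: 111 = 3^(3 + 1) + 3^3 + 3 (b=3); 3→4: 4^(4 + 1) + 4^4 + 4 = 1284; 1284−1 = 1283
i=2: 1283 = 4^(4 + 1) + 4^4 + 3 (b=4); 4→5: 5^(5 + 1) + 5^5 + 3 = 18753; 18753−1 = 18752
i=3: 18752 = 5^(5 + 1) + 5^5 + 2 (b=5); 5→6: 6^(6 + 1) + 6^6 + 2 = 326594; 326594−1 = 326593
i=4: 326593 = 6^(6 + 1) + 6^6 + 1 (b=6); 6→7: 7^(7 + 1) + 7^7 + 1 = 6588345; 6588345−1 = 6588344
i=5: 6588344 = 7^(7 + 1) + 7^7 (b=7); 7→8: 8^(8 + 1) + 8^8 = 150994944; 150994944−1 = 150994943

8^(8 + 1) + 7·8^7 + 7·8^6 + 7·8^5 + 7·8^4 + 7·8^3 + 7·8^2 + 7·8 + 7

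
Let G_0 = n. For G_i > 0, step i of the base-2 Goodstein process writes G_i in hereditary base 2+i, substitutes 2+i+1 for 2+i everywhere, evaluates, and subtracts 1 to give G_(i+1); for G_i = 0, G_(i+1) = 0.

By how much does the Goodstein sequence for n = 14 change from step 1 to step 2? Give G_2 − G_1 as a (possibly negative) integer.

1171

G_0=14  [base 2] 2^(2 + 1) + 2^2 + 2  →[2↦3]→  3^(3 + 1) + 3^3 + 3 = 111  −1 ⇒ G_1=110
G_1=110  [base 3] 3^(3 + 1) + 3^3 + 2  →[3↦4]→  4^(4 + 1) + 4^4 + 2 = 1282  −1 ⇒ G_2=1281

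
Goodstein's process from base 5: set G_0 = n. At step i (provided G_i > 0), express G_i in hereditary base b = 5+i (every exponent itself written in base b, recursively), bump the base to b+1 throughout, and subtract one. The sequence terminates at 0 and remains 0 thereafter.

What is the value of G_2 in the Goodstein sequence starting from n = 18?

G_0 = 18. HB_5(18) = 3·5 + 3. Bump = 21. G_1 = 20.
G_1 = 20. HB_6(20) = 3·6 + 2. Bump = 23. G_2 = 22.
G_2 = 22. HB_7(22) = 3·7 + 1. Bump = 25. G_3 = 24.

22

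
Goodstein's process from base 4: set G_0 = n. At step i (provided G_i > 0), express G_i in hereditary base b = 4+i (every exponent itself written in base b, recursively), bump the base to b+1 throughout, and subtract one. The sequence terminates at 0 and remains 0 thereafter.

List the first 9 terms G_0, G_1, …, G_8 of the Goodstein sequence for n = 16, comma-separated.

16, 24, 27, 30, 33, 36, 39, 41, 43

16 —HB4→ 4^2 —bump→ 5^2 = 25 —(−1)→ 24
24 —HB5→ 4·5 + 4 —bump→ 4·6 + 4 = 28 —(−1)→ 27
27 —HB6→ 4·6 + 3 —bump→ 4·7 + 3 = 31 —(−1)→ 30
30 —HB7→ 4·7 + 2 —bump→ 4·8 + 2 = 34 —(−1)→ 33
33 —HB8→ 4·8 + 1 —bump→ 4·9 + 1 = 37 —(−1)→ 36
36 —HB9→ 4·9 —bump→ 4·10 = 40 —(−1)→ 39
39 —HB10→ 3·10 + 9 —bump→ 3·11 + 9 = 42 —(−1)→ 41
41 —HB11→ 3·11 + 8 —bump→ 3·12 + 8 = 44 —(−1)→ 43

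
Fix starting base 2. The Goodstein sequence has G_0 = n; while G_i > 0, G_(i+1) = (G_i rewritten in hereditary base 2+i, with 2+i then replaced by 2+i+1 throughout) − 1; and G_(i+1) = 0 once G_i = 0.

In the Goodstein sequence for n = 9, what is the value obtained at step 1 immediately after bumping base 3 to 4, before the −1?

1024

i=0: 9 = 2^(2 + 1) + 1 (b=2); 2→3: 3^(3 + 1) + 1 = 82; 82−1 = 81
i=1: 81 = 3^(3 + 1) (b=3); 3→4: 4^(4 + 1) = 1024; 1024−1 = 1023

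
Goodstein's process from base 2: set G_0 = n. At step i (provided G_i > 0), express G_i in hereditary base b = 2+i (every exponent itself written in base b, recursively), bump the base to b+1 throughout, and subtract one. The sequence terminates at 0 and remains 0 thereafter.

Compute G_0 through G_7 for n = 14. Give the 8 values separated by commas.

14, 110, 1281, 18750, 326591, 5862840, 134404971, 3487116548

(0) 14|_2 = 2^(2 + 1) + 2^2 + 2 ↦ 3^(3 + 1) + 3^3 + 3|_3 = 111 ⇒ 110
(1) 110|_3 = 3^(3 + 1) + 3^3 + 2 ↦ 4^(4 + 1) + 4^4 + 2|_4 = 1282 ⇒ 1281
(2) 1281|_4 = 4^(4 + 1) + 4^4 + 1 ↦ 5^(5 + 1) + 5^5 + 1|_5 = 18751 ⇒ 18750
(3) 18750|_5 = 5^(5 + 1) + 5^5 ↦ 6^(6 + 1) + 6^6|_6 = 326592 ⇒ 326591
(4) 326591|_6 = 6^(6 + 1) + 5·6^5 + 5·6^4 + 5·6^3 + 5·6^2 + 5·6 + 5 ↦ 7^(7 + 1) + 5·7^5 + 5·7^4 + 5·7^3 + 5·7^2 + 5·7 + 5|_7 = 5862841 ⇒ 5862840
(5) 5862840|_7 = 7^(7 + 1) + 5·7^5 + 5·7^4 + 5·7^3 + 5·7^2 + 5·7 + 4 ↦ 8^(8 + 1) + 5·8^5 + 5·8^4 + 5·8^3 + 5·8^2 + 5·8 + 4|_8 = 134404972 ⇒ 134404971
(6) 134404971|_8 = 8^(8 + 1) + 5·8^5 + 5·8^4 + 5·8^3 + 5·8^2 + 5·8 + 3 ↦ 9^(9 + 1) + 5·9^5 + 5·9^4 + 5·9^3 + 5·9^2 + 5·9 + 3|_9 = 3487116549 ⇒ 3487116548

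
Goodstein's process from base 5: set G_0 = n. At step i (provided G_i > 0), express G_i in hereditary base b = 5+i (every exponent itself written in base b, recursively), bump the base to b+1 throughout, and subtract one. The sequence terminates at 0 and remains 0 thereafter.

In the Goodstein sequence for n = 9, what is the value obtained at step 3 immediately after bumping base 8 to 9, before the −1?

[0] 9 ≡ 5 + 4 (base 5). Lift 6: 10. −1: 9.
[1] 9 ≡ 6 + 3 (base 6). Lift 7: 10. −1: 9.
[2] 9 ≡ 7 + 2 (base 7). Lift 8: 10. −1: 9.
[3] 9 ≡ 8 + 1 (base 8). Lift 9: 10. −1: 9.

10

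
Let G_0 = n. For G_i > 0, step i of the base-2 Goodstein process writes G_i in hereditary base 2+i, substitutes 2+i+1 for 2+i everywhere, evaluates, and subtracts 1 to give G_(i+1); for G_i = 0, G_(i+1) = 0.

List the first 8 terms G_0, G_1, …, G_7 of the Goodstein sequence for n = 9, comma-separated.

9 —HB2→ 2^(2 + 1) + 1 —bump→ 3^(3 + 1) + 1 = 82 —(−1)→ 81
81 —HB3→ 3^(3 + 1) —bump→ 4^(4 + 1) = 1024 —(−1)→ 1023
1023 —HB4→ 3·4^4 + 3·4^3 + 3·4^2 + 3·4 + 3 —bump→ 3·5^5 + 3·5^3 + 3·5^2 + 3·5 + 3 = 9843 —(−1)→ 9842
9842 —HB5→ 3·5^5 + 3·5^3 + 3·5^2 + 3·5 + 2 —bump→ 3·6^6 + 3·6^3 + 3·6^2 + 3·6 + 2 = 140744 —(−1)→ 140743
140743 —HB6→ 3·6^6 + 3·6^3 + 3·6^2 + 3·6 + 1 —bump→ 3·7^7 + 3·7^3 + 3·7^2 + 3·7 + 1 = 2471827 —(−1)→ 2471826
2471826 —HB7→ 3·7^7 + 3·7^3 + 3·7^2 + 3·7 —bump→ 3·8^8 + 3·8^3 + 3·8^2 + 3·8 = 50333400 —(−1)→ 50333399
50333399 —HB8→ 3·8^8 + 3·8^3 + 3·8^2 + 2·8 + 7 —bump→ 3·9^9 + 3·9^3 + 3·9^2 + 2·9 + 7 = 1162263922 —(−1)→ 1162263921

9, 81, 1023, 9842, 140743, 2471826, 50333399, 1162263921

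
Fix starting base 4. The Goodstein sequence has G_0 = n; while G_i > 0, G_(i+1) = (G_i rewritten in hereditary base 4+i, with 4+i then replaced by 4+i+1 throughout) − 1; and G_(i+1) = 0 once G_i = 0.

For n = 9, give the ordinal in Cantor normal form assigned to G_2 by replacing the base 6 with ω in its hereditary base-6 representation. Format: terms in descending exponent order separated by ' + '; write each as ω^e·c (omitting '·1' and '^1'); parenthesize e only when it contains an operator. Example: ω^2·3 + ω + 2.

ω + 5

(0) 9|_4 = 2·4 + 1 ↦ 2·5 + 1|_5 = 11 ⇒ 10
(1) 10|_5 = 2·5 ↦ 2·6|_6 = 12 ⇒ 11
(2) 11|_6 = 6 + 5 ↦ 7 + 5|_7 = 12 ⇒ 11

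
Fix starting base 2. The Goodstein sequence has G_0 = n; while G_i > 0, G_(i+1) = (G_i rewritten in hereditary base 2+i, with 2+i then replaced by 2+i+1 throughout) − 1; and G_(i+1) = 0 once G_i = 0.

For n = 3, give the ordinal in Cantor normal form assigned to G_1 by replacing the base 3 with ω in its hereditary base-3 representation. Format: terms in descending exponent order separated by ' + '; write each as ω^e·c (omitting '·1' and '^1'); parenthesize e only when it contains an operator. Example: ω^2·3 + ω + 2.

ω

base 2: 3 = 2 + 1; at 3: 3 + 1 = 4; next = 3
base 3: 3 = 3; at 4: 4 = 4; next = 3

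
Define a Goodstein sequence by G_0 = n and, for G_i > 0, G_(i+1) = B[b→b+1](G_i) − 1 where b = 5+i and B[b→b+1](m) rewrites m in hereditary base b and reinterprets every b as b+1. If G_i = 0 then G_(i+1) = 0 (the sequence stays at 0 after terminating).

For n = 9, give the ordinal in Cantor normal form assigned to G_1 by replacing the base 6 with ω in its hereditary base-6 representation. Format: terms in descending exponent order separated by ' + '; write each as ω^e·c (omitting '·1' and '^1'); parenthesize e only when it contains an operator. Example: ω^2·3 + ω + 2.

[0] 9 ≡ 5 + 4 (base 5). Lift 6: 10. −1: 9.
[1] 9 ≡ 6 + 3 (base 6). Lift 7: 10. −1: 9.

ω + 3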